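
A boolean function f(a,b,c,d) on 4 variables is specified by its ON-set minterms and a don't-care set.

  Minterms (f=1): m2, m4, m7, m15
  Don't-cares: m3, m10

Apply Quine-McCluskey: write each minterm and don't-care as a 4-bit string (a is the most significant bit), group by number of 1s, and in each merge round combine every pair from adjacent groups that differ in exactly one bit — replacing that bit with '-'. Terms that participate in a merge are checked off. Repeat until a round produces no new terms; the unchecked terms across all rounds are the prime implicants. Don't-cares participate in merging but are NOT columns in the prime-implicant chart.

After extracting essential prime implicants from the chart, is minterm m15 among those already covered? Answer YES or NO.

[col 0] 0010*, 0011*, 0100, 0111*, 1010*, 1111*
[col 1] -010, -111, 0-11, 001-
Prime implicants: -010, -111, 0-11, 001-, 0100
PI chart (minterm → PIs covering it):
  2 | -010,001-
  4 | 0100  (sole → essential)
  7 | -111,0-11
  15 | -111  (sole → essential)
Essential prime implicants: -111, 0100

YES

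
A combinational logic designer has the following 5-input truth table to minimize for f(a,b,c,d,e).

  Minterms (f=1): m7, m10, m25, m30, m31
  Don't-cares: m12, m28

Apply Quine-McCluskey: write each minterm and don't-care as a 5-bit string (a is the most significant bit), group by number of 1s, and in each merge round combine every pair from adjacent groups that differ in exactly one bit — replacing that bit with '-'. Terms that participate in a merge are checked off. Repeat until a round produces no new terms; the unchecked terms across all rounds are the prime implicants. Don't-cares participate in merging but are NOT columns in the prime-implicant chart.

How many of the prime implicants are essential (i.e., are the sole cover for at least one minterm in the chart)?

size-2^0 implicants → 00111  01010  01100(✓)  11001  11100(✓)  11110(✓)  11111(✓)
size-2^1 implicants → -1100  111-0  1111-
Unchecked terms (primes): -1100, 00111, 01010, 11001, 111-0, 1111-
Minterm coverage:
  m7 ⊆ 00111 [E]
  m10 ⊆ 01010 [E]
  m25 ⊆ 11001 [E]
  m30 ⊆ 111-0,1111-
  m31 ⊆ 1111- [E]
E = {00111, 01010, 11001, 1111-}

4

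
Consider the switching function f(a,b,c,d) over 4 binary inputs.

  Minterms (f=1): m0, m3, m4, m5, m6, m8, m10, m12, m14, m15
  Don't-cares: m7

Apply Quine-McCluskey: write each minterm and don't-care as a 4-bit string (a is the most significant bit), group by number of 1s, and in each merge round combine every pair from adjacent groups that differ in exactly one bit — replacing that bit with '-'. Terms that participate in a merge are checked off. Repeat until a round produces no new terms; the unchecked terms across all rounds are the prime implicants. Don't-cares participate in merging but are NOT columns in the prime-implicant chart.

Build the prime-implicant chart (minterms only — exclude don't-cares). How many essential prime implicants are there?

[col 0] 0000*, 0011*, 0100*, 0101*, 0110*, 0111*, 1000*, 1010*, 1100*, 1110*, 1111*
[col 1] -000*, -100*, -110*, -111*, 0-00*, 0-11, 01-0*, 01-1*, 010-*, 011-*, 1-00*, 1-10*, 10-0*, 11-0*, 111-*
[col 2] --00, -1-0, -11-, 01--, 1--0
Prime implicants: --00, -1-0, -11-, 0-11, 01--, 1--0
PI chart (minterm → PIs covering it):
  0 | --00  (sole → essential)
  3 | 0-11  (sole → essential)
  4 | --00,-1-0,01--
  5 | 01--  (sole → essential)
  6 | -1-0,-11-,01--
  8 | --00,1--0
  10 | 1--0  (sole → essential)
  12 | --00,-1-0,1--0
  14 | -1-0,-11-,1--0
  15 | -11-  (sole → essential)
Essential prime implicants: --00, -11-, 0-11, 01--, 1--0

5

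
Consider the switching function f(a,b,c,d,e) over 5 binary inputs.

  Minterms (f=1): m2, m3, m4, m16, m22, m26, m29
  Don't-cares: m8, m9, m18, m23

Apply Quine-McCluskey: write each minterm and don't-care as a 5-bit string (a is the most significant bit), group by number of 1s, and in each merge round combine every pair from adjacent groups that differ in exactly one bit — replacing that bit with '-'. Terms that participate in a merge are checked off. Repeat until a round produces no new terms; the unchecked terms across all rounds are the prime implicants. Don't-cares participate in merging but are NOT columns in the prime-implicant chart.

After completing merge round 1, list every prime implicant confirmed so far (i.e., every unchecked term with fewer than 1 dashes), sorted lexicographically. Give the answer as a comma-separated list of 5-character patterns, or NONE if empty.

00100, 11101

size-2^0 implicants → 00010(✓)  00011(✓)  00100  01000(✓)  01001(✓)  10000(✓)  10010(✓)  10110(✓)  10111(✓)  11010(✓)  11101
size-2^1 implicants → -0010  0001-  0100-  1-010  10-10  100-0  1011-
Unchecked terms (primes): -0010, 0001-, 00100, 0100-, 1-010, 10-10, 100-0, 1011-, 11101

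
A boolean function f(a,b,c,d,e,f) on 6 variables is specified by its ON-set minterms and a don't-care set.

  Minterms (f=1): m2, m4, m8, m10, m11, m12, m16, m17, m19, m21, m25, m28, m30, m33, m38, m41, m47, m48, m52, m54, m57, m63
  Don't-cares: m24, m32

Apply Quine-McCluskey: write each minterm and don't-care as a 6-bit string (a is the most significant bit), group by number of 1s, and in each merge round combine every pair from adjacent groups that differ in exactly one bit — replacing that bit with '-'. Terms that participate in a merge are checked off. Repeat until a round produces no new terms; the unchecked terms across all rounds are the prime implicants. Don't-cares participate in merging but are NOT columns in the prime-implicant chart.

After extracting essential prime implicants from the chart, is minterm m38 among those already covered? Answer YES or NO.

YES

size-2^0 implicants → 000010(✓)  000100(✓)  001000(✓)  001010(✓)  001011(✓)  001100(✓)  010000(✓)  010001(✓)  010011(✓)  010101(✓)  011000(✓)  011001(✓)  011100(✓)  011110(✓)  100000(✓)  100001(✓)  100110(✓)  101001(✓)  101111(✓)  110000(✓)  110100(✓)  110110(✓)  111001(✓)  111111(✓)
size-2^1 implicants → -10000  -11001  0-1000(✓)  0-1100(✓)  00-010  00-100  001-00(✓)  0010-0  00101-  01-000(✓)  01-001(✓)  010-01  0100-1  01000-(✓)  011-00(✓)  01100-(✓)  0111-0  1-0000  1-0110  1-1001  1-1111  10-001  10000-  110-00  1101-0
size-2^2 implicants → 0-1-00  01-00-
Unchecked terms (primes): -10000, -11001, 0-1-00, 00-010, 00-100, 0010-0, 00101-, 01-00-, 010-01, 0100-1, 0111-0, 1-0000, 1-0110, 1-1001, 1-1111, 10-001, 10000-, 110-00, 1101-0
Minterm coverage:
  m2 ⊆ 00-010 [E]
  m4 ⊆ 00-100 [E]
  m8 ⊆ 0-1-00,0010-0
  m10 ⊆ 00-010,0010-0,00101-
  m11 ⊆ 00101- [E]
  m12 ⊆ 0-1-00,00-100
  m16 ⊆ -10000,01-00-
  m17 ⊆ 01-00-,010-01,0100-1
  m19 ⊆ 0100-1 [E]
  m21 ⊆ 010-01 [E]
  m25 ⊆ -11001,01-00-
  m28 ⊆ 0-1-00,0111-0
  m30 ⊆ 0111-0 [E]
  m33 ⊆ 10-001,10000-
  m38 ⊆ 1-0110 [E]
  m41 ⊆ 1-1001,10-001
  m47 ⊆ 1-1111 [E]
  m48 ⊆ -10000,1-0000,110-00
  m52 ⊆ 110-00,1101-0
  m54 ⊆ 1-0110,1101-0
  m57 ⊆ -11001,1-1001
  m63 ⊆ 1-1111 [E]
E = {00-010, 00-100, 00101-, 010-01, 0100-1, 0111-0, 1-0110, 1-1111}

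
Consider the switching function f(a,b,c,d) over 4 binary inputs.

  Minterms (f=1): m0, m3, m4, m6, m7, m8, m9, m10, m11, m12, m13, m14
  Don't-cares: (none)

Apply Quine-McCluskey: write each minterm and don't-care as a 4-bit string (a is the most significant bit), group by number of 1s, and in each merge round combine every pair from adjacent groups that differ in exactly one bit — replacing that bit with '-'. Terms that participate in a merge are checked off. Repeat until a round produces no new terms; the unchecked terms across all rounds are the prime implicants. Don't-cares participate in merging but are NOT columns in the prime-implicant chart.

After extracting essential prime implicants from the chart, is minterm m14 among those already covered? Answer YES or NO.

NO

size-2^0 implicants → 0000(✓)  0011(✓)  0100(✓)  0110(✓)  0111(✓)  1000(✓)  1001(✓)  1010(✓)  1011(✓)  1100(✓)  1101(✓)  1110(✓)
size-2^1 implicants → -000(✓)  -011  -100(✓)  -110(✓)  0-00(✓)  0-11  01-0(✓)  011-  1-00(✓)  1-01(✓)  1-10(✓)  10-0(✓)  10-1(✓)  100-(✓)  101-(✓)  11-0(✓)  110-(✓)
size-2^2 implicants → --00  -1-0  1--0  1-0-  10--
Unchecked terms (primes): --00, -011, -1-0, 0-11, 011-, 1--0, 1-0-, 10--
Minterm coverage:
  m0 ⊆ --00 [E]
  m3 ⊆ -011,0-11
  m4 ⊆ --00,-1-0
  m6 ⊆ -1-0,011-
  m7 ⊆ 0-11,011-
  m8 ⊆ --00,1--0,1-0-,10--
  m9 ⊆ 1-0-,10--
  m10 ⊆ 1--0,10--
  m11 ⊆ -011,10--
  m12 ⊆ --00,-1-0,1--0,1-0-
  m13 ⊆ 1-0- [E]
  m14 ⊆ -1-0,1--0
E = {--00, 1-0-}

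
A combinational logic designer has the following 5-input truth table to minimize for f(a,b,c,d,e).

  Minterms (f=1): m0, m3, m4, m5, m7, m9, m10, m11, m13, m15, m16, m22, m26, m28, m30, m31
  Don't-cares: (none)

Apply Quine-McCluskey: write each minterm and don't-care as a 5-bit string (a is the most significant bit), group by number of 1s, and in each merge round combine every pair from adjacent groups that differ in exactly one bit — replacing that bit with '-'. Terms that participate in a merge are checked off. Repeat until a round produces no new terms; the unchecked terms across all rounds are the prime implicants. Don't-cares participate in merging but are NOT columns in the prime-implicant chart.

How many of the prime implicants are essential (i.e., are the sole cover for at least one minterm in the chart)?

[col 0] 00000*, 00011*, 00100*, 00101*, 00111*, 01001*, 01010*, 01011*, 01101*, 01111*, 10000*, 10110*, 11010*, 11100*, 11110*, 11111*
[col 1] -0000, -1010, -1111, 0-011*, 0-101*, 0-111*, 00-00, 00-11*, 001-1*, 0010-, 01-01*, 01-11*, 010-1*, 0101-, 011-1*, 1-110, 11-10, 111-0, 1111-
[col 2] 0--11, 0-1-1, 01--1
Prime implicants: -0000, -1010, -1111, 0--11, 0-1-1, 00-00, 0010-, 01--1, 0101-, 1-110, 11-10, 111-0, 1111-
PI chart (minterm → PIs covering it):
  0 | -0000,00-00
  3 | 0--11  (sole → essential)
  4 | 00-00,0010-
  5 | 0-1-1,0010-
  7 | 0--11,0-1-1
  9 | 01--1  (sole → essential)
  10 | -1010,0101-
  11 | 0--11,01--1,0101-
  13 | 0-1-1,01--1
  15 | -1111,0--11,0-1-1,01--1
  16 | -0000  (sole → essential)
  22 | 1-110  (sole → essential)
  26 | -1010,11-10
  28 | 111-0  (sole → essential)
  30 | 1-110,11-10,111-0,1111-
  31 | -1111,1111-
Essential prime implicants: -0000, 0--11, 01--1, 1-110, 111-0

5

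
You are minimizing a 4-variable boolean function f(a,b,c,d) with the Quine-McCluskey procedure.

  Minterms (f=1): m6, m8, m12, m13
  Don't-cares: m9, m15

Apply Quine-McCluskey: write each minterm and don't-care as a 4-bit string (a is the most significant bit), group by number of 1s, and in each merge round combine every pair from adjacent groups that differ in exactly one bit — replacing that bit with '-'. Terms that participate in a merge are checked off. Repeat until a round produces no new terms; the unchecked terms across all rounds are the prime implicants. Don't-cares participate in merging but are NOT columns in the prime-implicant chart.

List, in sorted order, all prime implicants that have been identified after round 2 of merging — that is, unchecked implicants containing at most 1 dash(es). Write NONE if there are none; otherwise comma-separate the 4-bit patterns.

size-2^0 implicants → 0110  1000(✓)  1001(✓)  1100(✓)  1101(✓)  1111(✓)
size-2^1 implicants → 1-00(✓)  1-01(✓)  100-(✓)  11-1  110-(✓)
size-2^2 implicants → 1-0-
Unchecked terms (primes): 0110, 1-0-, 11-1

0110, 11-1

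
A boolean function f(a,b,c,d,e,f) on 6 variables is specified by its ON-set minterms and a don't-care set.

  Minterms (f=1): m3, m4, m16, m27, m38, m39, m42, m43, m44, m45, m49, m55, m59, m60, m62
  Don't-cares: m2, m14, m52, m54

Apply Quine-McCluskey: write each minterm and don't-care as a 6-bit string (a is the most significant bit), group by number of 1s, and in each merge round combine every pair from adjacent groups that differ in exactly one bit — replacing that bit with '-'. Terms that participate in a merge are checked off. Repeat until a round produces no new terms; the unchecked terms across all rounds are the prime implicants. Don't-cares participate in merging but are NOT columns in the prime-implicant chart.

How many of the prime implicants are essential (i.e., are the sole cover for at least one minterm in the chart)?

size-2^0 implicants → 000010(✓)  000011(✓)  000100  001110  010000  011011(✓)  100110(✓)  100111(✓)  101010(✓)  101011(✓)  101100(✓)  101101(✓)  110001  110100(✓)  110110(✓)  110111(✓)  111011(✓)  111100(✓)  111110(✓)
size-2^1 implicants → -11011  00001-  1-0110(✓)  1-0111(✓)  1-1011  1-1100  10011-(✓)  10101-  10110-  11-100(✓)  11-110(✓)  1101-0(✓)  11011-(✓)  1111-0(✓)
size-2^2 implicants → 1-011-  11-1-0
Unchecked terms (primes): -11011, 00001-, 000100, 001110, 010000, 1-011-, 1-1011, 1-1100, 10101-, 10110-, 11-1-0, 110001
Minterm coverage:
  m3 ⊆ 00001- [E]
  m4 ⊆ 000100 [E]
  m16 ⊆ 010000 [E]
  m27 ⊆ -11011 [E]
  m38 ⊆ 1-011- [E]
  m39 ⊆ 1-011- [E]
  m42 ⊆ 10101- [E]
  m43 ⊆ 1-1011,10101-
  m44 ⊆ 1-1100,10110-
  m45 ⊆ 10110- [E]
  m49 ⊆ 110001 [E]
  m55 ⊆ 1-011- [E]
  m59 ⊆ -11011,1-1011
  m60 ⊆ 1-1100,11-1-0
  m62 ⊆ 11-1-0 [E]
E = {-11011, 00001-, 000100, 010000, 1-011-, 10101-, 10110-, 11-1-0, 110001}

9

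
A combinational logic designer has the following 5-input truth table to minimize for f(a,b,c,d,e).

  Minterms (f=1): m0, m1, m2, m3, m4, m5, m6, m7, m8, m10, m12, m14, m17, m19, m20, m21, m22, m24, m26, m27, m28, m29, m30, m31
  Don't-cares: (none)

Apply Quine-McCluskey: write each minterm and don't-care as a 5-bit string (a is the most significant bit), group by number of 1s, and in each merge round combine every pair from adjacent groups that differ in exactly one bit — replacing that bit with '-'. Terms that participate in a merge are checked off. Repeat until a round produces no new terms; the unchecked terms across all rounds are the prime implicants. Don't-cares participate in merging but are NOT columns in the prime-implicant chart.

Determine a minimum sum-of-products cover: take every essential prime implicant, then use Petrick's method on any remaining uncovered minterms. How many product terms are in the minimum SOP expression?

Round 0: 00000✓ 00001✓ 00010✓ 00011✓ 00100✓ 00101✓ 00110✓ 00111✓ 01000✓ 01010✓ 01100✓ 01110✓ 10001✓ 10011✓ 10100✓ 10101✓ 10110✓ 11000✓ 11010✓ 11011✓ 11100✓ 11101✓ 11110✓ 11111✓
Round 1: -0001✓ -0011✓ -0100✓ -0101✓ -0110✓ -1000✓ -1010✓ -1100✓ -1110✓ 0-000✓ 0-010✓ 0-100✓ 0-110✓ 00-00✓ 00-01✓ 00-10✓ 00-11✓ 000-0✓ 000-1✓ 0000-✓ 0001-✓ 001-0✓ 001-1✓ 0010-✓ 0011-✓ 01-00✓ 01-10✓ 010-0✓ 011-0✓ 1-011 1-100✓ 1-101✓ 1-110✓ 10-01✓ 100-1✓ 101-0✓ 1010-✓ 11-00✓ 11-10✓ 11-11✓ 110-0✓ 1101-✓ 111-0✓ 111-1✓ 1110-✓ 1111-✓
Round 2: --100✓ --110✓ -0-01 -00-1 -01-0✓ -010- -1-00✓ -1-10✓ -10-0✓ -11-0✓ 0--00✓ 0--10✓ 0-0-0✓ 0-1-0✓ 00--0✓ 00--1✓ 00-0-✓ 00-1-✓ 000--✓ 001--✓ 01--0✓ 1-1-0✓ 1-10- 11--0✓ 11-1- 111--
Round 3: --1-0 -1--0 0---0 00---
PIs = {--1-0, -0-01, -00-1, -010-, -1--0, 0---0, 00---, 1-011, 1-10-, 11-1-, 111--}
Coverage chart:
  m0: 0---0,00---
  m1: -0-01,-00-1,00---
  m2: 0---0,00---
  m3: -00-1,00---
  m4: --1-0,-010-,0---0,00---
  m5: -0-01,-010-,00---
  m6: --1-0,0---0,00---
  m7: 00--- ←essential
  m8: -1--0,0---0
  m10: -1--0,0---0
  m12: --1-0,-1--0,0---0
  m14: --1-0,-1--0,0---0
  m17: -0-01,-00-1
  m19: -00-1,1-011
  m20: --1-0,-010-,1-10-
  m21: -0-01,-010-,1-10-
  m22: --1-0 ←essential
  m24: -1--0 ←essential
  m26: -1--0,11-1-
  m27: 1-011,11-1-
  m28: --1-0,-1--0,1-10-,111--
  m29: 1-10-,111--
  m30: --1-0,-1--0,11-1-,111--
  m31: 11-1-,111--
Essential: --1-0, -1--0, 00---
Petrick residual → -0-01, 1-011, 111--
Min cover (6 terms): ce' + b'd'e + be' + a'b' + ac'de + abc

6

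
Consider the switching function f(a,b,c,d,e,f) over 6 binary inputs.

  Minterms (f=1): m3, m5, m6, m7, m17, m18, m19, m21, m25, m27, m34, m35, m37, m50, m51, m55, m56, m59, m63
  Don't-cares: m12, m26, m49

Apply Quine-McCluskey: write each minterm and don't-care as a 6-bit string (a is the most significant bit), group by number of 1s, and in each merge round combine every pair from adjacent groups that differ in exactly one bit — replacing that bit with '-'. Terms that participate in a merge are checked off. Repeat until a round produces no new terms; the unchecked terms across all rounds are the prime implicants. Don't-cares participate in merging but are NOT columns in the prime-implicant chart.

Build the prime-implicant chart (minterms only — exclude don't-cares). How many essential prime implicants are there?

6

size-2^0 implicants → 000011(✓)  000101(✓)  000110(✓)  000111(✓)  001100  010001(✓)  010010(✓)  010011(✓)  010101(✓)  011001(✓)  011010(✓)  011011(✓)  100010(✓)  100011(✓)  100101(✓)  110001(✓)  110010(✓)  110011(✓)  110111(✓)  111000  111011(✓)  111111(✓)
size-2^1 implicants → -00011(✓)  -00101  -10001(✓)  -10010(✓)  -10011(✓)  -11011(✓)  0-0011(✓)  0-0101  000-11  0001-1  00011-  01-001(✓)  01-010(✓)  01-011(✓)  010-01  0100-1(✓)  01001-(✓)  0110-1(✓)  01101-(✓)  1-0010(✓)  1-0011(✓)  10001-(✓)  11-011(✓)  11-111(✓)  110-11(✓)  1100-1(✓)  11001-(✓)  111-11(✓)
size-2^2 implicants → --0011  -1-011  -100-1  -1001-  01-0-1  01-01-  1-001-  11--11
Unchecked terms (primes): --0011, -00101, -1-011, -100-1, -1001-, 0-0101, 000-11, 0001-1, 00011-, 001100, 01-0-1, 01-01-, 010-01, 1-001-, 11--11, 111000
Minterm coverage:
  m3 ⊆ --0011,000-11
  m5 ⊆ -00101,0-0101,0001-1
  m6 ⊆ 00011- [E]
  m7 ⊆ 000-11,0001-1,00011-
  m17 ⊆ -100-1,01-0-1,010-01
  m18 ⊆ -1001-,01-01-
  m19 ⊆ --0011,-1-011,-100-1,-1001-,01-0-1,01-01-
  m21 ⊆ 0-0101,010-01
  m25 ⊆ 01-0-1 [E]
  m27 ⊆ -1-011,01-0-1,01-01-
  m34 ⊆ 1-001- [E]
  m35 ⊆ --0011,1-001-
  m37 ⊆ -00101 [E]
  m50 ⊆ -1001-,1-001-
  m51 ⊆ --0011,-1-011,-100-1,-1001-,1-001-,11--11
  m55 ⊆ 11--11 [E]
  m56 ⊆ 111000 [E]
  m59 ⊆ -1-011,11--11
  m63 ⊆ 11--11 [E]
E = {-00101, 00011-, 01-0-1, 1-001-, 11--11, 111000}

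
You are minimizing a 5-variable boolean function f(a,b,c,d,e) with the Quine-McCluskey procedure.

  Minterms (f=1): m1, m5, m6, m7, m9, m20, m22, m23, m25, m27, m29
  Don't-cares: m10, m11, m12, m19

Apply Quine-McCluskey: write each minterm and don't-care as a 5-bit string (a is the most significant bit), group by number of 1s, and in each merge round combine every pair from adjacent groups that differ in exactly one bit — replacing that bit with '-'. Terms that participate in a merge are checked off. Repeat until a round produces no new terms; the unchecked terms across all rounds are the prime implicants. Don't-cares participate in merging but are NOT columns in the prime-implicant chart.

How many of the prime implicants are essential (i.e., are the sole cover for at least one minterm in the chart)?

3

size-2^0 implicants → 00001(✓)  00101(✓)  00110(✓)  00111(✓)  01001(✓)  01010(✓)  01011(✓)  01100  10011(✓)  10100(✓)  10110(✓)  10111(✓)  11001(✓)  11011(✓)  11101(✓)
size-2^1 implicants → -0110(✓)  -0111(✓)  -1001(✓)  -1011(✓)  0-001  00-01  001-1  0011-(✓)  010-1(✓)  0101-  1-011  10-11  101-0  1011-(✓)  11-01  110-1(✓)
size-2^2 implicants → -011-  -10-1
Unchecked terms (primes): -011-, -10-1, 0-001, 00-01, 001-1, 0101-, 01100, 1-011, 10-11, 101-0, 11-01
Minterm coverage:
  m1 ⊆ 0-001,00-01
  m5 ⊆ 00-01,001-1
  m6 ⊆ -011- [E]
  m7 ⊆ -011-,001-1
  m9 ⊆ -10-1,0-001
  m20 ⊆ 101-0 [E]
  m22 ⊆ -011-,101-0
  m23 ⊆ -011-,10-11
  m25 ⊆ -10-1,11-01
  m27 ⊆ -10-1,1-011
  m29 ⊆ 11-01 [E]
E = {-011-, 101-0, 11-01}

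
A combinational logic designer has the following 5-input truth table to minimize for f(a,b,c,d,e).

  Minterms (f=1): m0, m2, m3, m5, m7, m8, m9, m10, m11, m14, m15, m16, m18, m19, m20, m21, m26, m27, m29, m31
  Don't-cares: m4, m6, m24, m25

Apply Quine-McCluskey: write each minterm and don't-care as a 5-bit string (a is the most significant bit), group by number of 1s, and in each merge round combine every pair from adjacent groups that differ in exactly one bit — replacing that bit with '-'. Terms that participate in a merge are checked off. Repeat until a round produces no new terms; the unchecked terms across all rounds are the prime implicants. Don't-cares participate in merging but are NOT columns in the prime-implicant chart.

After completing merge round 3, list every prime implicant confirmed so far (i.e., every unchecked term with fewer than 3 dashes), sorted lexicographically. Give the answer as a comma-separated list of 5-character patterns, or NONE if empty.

[col 0] 00000*, 00010*, 00011*, 00100*, 00101*, 00110*, 00111*, 01000*, 01001*, 01010*, 01011*, 01110*, 01111*, 10000*, 10010*, 10011*, 10100*, 10101*, 11000*, 11001*, 11010*, 11011*, 11101*, 11111*
[col 1] -0000*, -0010*, -0011*, -0100*, -0101*, -1000*, -1001*, -1010*, -1011*, -1111*, 0-000*, 0-010*, 0-011*, 0-110*, 0-111*, 00-00*, 00-10*, 00-11*, 000-0*, 0001-*, 001-0*, 001-1*, 0010-*, 0011-*, 01-10*, 01-11*, 010-0*, 010-1*, 0100-*, 0101-*, 0111-*, 1-000*, 1-010*, 1-011*, 1-101, 10-00*, 100-0*, 1001-*, 1010-*, 11-01*, 11-11*, 110-0*, 110-1*, 1100-*, 1101-*, 111-1*
[col 2] --000*, --010*, --011*, -0-00, -00-0*, -001-*, -010-, -1-11, -10-0*, -10-1*, -100-*, -101-*, 0--10*, 0--11*, 0-0-0*, 0-01-*, 0-11-*, 00--0, 00-1-*, 001--, 01-1-*, 010--*, 1-0-0*, 1-01-*, 11--1, 110--*
[col 3] --0-0, --01-, -10--, 0--1-
Prime implicants: --0-0, --01-, -0-00, -010-, -1-11, -10--, 0--1-, 00--0, 001--, 1-101, 11--1

-0-00, -010-, -1-11, 00--0, 001--, 1-101, 11--1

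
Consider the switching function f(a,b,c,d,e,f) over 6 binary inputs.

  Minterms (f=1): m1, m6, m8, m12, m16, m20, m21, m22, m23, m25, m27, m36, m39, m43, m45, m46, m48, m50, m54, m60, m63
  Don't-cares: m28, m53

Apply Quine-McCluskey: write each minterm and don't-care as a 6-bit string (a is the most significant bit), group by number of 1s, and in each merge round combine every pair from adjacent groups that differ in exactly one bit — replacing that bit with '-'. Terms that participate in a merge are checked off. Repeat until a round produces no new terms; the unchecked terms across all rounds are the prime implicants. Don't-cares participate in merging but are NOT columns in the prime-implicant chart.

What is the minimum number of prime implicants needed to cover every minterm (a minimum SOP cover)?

14

size-2^0 implicants → 000001  000110(✓)  001000(✓)  001100(✓)  010000(✓)  010100(✓)  010101(✓)  010110(✓)  010111(✓)  011001(✓)  011011(✓)  011100(✓)  100100  100111  101011  101101  101110  110000(✓)  110010(✓)  110101(✓)  110110(✓)  111100(✓)  111111
size-2^1 implicants → -10000  -10101  -10110  -11100  0-0110  0-1100  001-00  01-100  010-00  0101-0(✓)  0101-1(✓)  01010-(✓)  01011-(✓)  0110-1  110-10  1100-0
size-2^2 implicants → 0101--
Unchecked terms (primes): -10000, -10101, -10110, -11100, 0-0110, 0-1100, 000001, 001-00, 01-100, 010-00, 0101--, 0110-1, 100100, 100111, 101011, 101101, 101110, 110-10, 1100-0, 111111
Minterm coverage:
  m1 ⊆ 000001 [E]
  m6 ⊆ 0-0110 [E]
  m8 ⊆ 001-00 [E]
  m12 ⊆ 0-1100,001-00
  m16 ⊆ -10000,010-00
  m20 ⊆ 01-100,010-00,0101--
  m21 ⊆ -10101,0101--
  m22 ⊆ -10110,0-0110,0101--
  m23 ⊆ 0101-- [E]
  m25 ⊆ 0110-1 [E]
  m27 ⊆ 0110-1 [E]
  m36 ⊆ 100100 [E]
  m39 ⊆ 100111 [E]
  m43 ⊆ 101011 [E]
  m45 ⊆ 101101 [E]
  m46 ⊆ 101110 [E]
  m48 ⊆ -10000,1100-0
  m50 ⊆ 110-10,1100-0
  m54 ⊆ -10110,110-10
  m60 ⊆ -11100 [E]
  m63 ⊆ 111111 [E]
E = {-11100, 0-0110, 000001, 001-00, 0101--, 0110-1, 100100, 100111, 101011, 101101, 101110, 111111}
Petrick residual → -10000, 110-10
Cover = bc'd'e'f' + bcde'f' + a'c'def' + a'b'c'd'e'f + a'b'ce'f' + a'bc'd + a'bcd'f + ab'c'de'f' + ab'c'def + ab'cd'ef + ab'cde'f + ab'cdef' + abc'ef' + abcdef  |cover|=14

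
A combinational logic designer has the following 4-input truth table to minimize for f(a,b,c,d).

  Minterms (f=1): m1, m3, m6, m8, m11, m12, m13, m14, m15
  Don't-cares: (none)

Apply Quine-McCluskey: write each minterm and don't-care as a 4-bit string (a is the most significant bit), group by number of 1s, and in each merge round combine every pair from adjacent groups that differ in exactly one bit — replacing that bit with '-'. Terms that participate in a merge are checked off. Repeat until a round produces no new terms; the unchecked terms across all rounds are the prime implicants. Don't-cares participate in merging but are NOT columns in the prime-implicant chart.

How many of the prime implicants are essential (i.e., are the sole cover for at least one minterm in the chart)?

size-2^0 implicants → 0001(✓)  0011(✓)  0110(✓)  1000(✓)  1011(✓)  1100(✓)  1101(✓)  1110(✓)  1111(✓)
size-2^1 implicants → -011  -110  00-1  1-00  1-11  11-0(✓)  11-1(✓)  110-(✓)  111-(✓)
size-2^2 implicants → 11--
Unchecked terms (primes): -011, -110, 00-1, 1-00, 1-11, 11--
Minterm coverage:
  m1 ⊆ 00-1 [E]
  m3 ⊆ -011,00-1
  m6 ⊆ -110 [E]
  m8 ⊆ 1-00 [E]
  m11 ⊆ -011,1-11
  m12 ⊆ 1-00,11--
  m13 ⊆ 11-- [E]
  m14 ⊆ -110,11--
  m15 ⊆ 1-11,11--
E = {-110, 00-1, 1-00, 11--}

4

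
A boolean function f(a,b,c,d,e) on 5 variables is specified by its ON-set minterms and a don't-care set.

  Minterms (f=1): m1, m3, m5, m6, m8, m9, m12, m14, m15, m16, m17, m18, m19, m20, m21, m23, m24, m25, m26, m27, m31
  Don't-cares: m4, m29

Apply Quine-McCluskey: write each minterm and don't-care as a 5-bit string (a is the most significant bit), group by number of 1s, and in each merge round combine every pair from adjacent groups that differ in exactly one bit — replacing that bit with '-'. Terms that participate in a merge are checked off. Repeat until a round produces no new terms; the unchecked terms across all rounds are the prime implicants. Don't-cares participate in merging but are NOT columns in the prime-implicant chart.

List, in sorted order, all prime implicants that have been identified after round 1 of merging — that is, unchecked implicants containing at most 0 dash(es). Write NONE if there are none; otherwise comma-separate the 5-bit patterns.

NONE

[col 0] 00001*, 00011*, 00100*, 00101*, 00110*, 01000*, 01001*, 01100*, 01110*, 01111*, 10000*, 10001*, 10010*, 10011*, 10100*, 10101*, 10111*, 11000*, 11001*, 11010*, 11011*, 11101*, 11111*
[col 1] -0001*, -0011*, -0100*, -0101*, -1000*, -1001*, -1111, 0-001*, 0-100*, 0-110*, 00-01*, 000-1*, 001-0*, 0010-*, 01-00, 0100-*, 011-0*, 0111-, 1-000*, 1-001*, 1-010*, 1-011*, 1-101*, 1-111*, 10-00*, 10-01*, 10-11*, 100-0*, 100-1*, 1000-*, 1001-*, 101-1*, 1010-*, 11-01*, 11-11*, 110-0*, 110-1*, 1100-*, 1101-*, 111-1*
[col 2] --001, -0-01, -00-1, -010-, -100-, 0-1-0, 1--01*, 1--11*, 1-0-0*, 1-0-1*, 1-00-*, 1-01-*, 1-1-1*, 10--1*, 10-0-, 100--*, 11--1*, 110--*
[col 3] 1---1, 1-0--
Prime implicants: --001, -0-01, -00-1, -010-, -100-, -1111, 0-1-0, 01-00, 0111-, 1---1, 1-0--, 10-0-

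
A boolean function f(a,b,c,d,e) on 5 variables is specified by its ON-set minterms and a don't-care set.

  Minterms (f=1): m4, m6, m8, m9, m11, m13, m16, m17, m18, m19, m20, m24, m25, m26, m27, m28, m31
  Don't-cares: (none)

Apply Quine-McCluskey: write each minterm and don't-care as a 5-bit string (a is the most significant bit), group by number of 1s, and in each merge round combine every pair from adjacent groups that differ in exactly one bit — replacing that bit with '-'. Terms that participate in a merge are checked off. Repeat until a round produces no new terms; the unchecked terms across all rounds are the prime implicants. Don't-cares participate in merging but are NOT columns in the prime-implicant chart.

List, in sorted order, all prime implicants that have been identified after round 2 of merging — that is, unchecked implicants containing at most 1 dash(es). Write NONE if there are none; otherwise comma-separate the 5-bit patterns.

Round 0: 00100✓ 00110✓ 01000✓ 01001✓ 01011✓ 01101✓ 10000✓ 10001✓ 10010✓ 10011✓ 10100✓ 11000✓ 11001✓ 11010✓ 11011✓ 11100✓ 11111✓
Round 1: -0100 -1000✓ -1001✓ -1011✓ 001-0 01-01 010-1✓ 0100-✓ 1-000✓ 1-001✓ 1-010✓ 1-011✓ 1-100✓ 10-00✓ 100-0✓ 100-1✓ 1000-✓ 1001-✓ 11-00✓ 11-11 110-0✓ 110-1✓ 1100-✓ 1101-✓
Round 2: -10-1 -100- 1--00 1-0-0✓ 1-0-1✓ 1-00-✓ 1-01-✓ 100--✓ 110--✓
Round 3: 1-0--
PIs = {-0100, -10-1, -100-, 001-0, 01-01, 1--00, 1-0--, 11-11}

-0100, 001-0, 01-01, 11-11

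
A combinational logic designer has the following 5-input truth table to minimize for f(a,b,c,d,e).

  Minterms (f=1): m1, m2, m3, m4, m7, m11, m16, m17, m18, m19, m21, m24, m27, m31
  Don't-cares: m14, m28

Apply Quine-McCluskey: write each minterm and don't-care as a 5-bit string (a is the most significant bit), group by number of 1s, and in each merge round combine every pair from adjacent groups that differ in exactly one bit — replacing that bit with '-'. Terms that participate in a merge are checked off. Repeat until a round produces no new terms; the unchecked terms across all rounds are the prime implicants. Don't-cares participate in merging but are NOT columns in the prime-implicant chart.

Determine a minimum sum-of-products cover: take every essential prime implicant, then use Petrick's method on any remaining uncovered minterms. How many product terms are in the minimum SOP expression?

size-2^0 implicants → 00001(✓)  00010(✓)  00011(✓)  00100  00111(✓)  01011(✓)  01110  10000(✓)  10001(✓)  10010(✓)  10011(✓)  10101(✓)  11000(✓)  11011(✓)  11100(✓)  11111(✓)
size-2^1 implicants → -0001(✓)  -0010(✓)  -0011(✓)  -1011(✓)  0-011(✓)  00-11  000-1(✓)  0001-(✓)  1-000  1-011(✓)  10-01  100-0(✓)  100-1(✓)  1000-(✓)  1001-(✓)  11-00  11-11
size-2^2 implicants → --011  -00-1  -001-  100--
Unchecked terms (primes): --011, -00-1, -001-, 00-11, 00100, 01110, 1-000, 10-01, 100--, 11-00, 11-11
Minterm coverage:
  m1 ⊆ -00-1 [E]
  m2 ⊆ -001- [E]
  m3 ⊆ --011,-00-1,-001-,00-11
  m4 ⊆ 00100 [E]
  m7 ⊆ 00-11 [E]
  m11 ⊆ --011 [E]
  m16 ⊆ 1-000,100--
  m17 ⊆ -00-1,10-01,100--
  m18 ⊆ -001-,100--
  m19 ⊆ --011,-00-1,-001-,100--
  m21 ⊆ 10-01 [E]
  m24 ⊆ 1-000,11-00
  m27 ⊆ --011,11-11
  m31 ⊆ 11-11 [E]
E = {--011, -00-1, -001-, 00-11, 00100, 10-01, 11-11}
Petrick residual → 1-000
Cover = c'de + b'c'e + b'c'd + a'b'de + a'b'cd'e' + ac'd'e' + ab'd'e + abde  |cover|=8

8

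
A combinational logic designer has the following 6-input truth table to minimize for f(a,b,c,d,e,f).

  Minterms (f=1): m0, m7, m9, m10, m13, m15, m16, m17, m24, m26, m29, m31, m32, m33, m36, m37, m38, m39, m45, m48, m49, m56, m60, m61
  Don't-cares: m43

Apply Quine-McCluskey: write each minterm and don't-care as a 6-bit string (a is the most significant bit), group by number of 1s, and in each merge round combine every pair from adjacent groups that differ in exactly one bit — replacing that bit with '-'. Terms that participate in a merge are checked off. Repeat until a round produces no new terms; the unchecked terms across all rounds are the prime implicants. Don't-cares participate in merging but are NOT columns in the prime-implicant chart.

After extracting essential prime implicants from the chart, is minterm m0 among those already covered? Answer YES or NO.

YES

Round 0: 000000✓ 000111✓ 001001✓ 001010✓ 001101✓ 001111✓ 010000✓ 010001✓ 011000✓ 011010✓ 011101✓ 011111✓ 100000✓ 100001✓ 100100✓ 100101✓ 100110✓ 100111✓ 101011 101101✓ 110000✓ 110001✓ 111000✓ 111100✓ 111101✓
Round 1: -00000✓ -00111 -01101✓ -10000✓ -10001✓ -11000✓ -11101✓ 0-0000✓ 0-1010 0-1101✓ 0-1111✓ 00-111 001-01 0011-1✓ 01-000✓ 01000-✓ 0110-0 0111-1✓ 1-0000✓ 1-0001✓ 1-1101✓ 10-101 100-00✓ 100-01✓ 10000-✓ 1001-0✓ 1001-1✓ 10010-✓ 10011-✓ 11-000✓ 11000-✓ 111-00 11110-
Round 2: --0000 --1101 -1-000 -1000- 0-11-1 1-000- 100-0- 1001--
PIs = {--0000, --1101, -00111, -1-000, -1000-, 0-1010, 0-11-1, 00-111, 001-01, 0110-0, 1-000-, 10-101, 100-0-, 1001--, 101011, 111-00, 11110-}
Coverage chart:
  m0: --0000 ←essential
  m7: -00111,00-111
  m9: 001-01 ←essential
  m10: 0-1010 ←essential
  m13: --1101,0-11-1,001-01
  m15: 0-11-1,00-111
  m16: --0000,-1-000,-1000-
  m17: -1000- ←essential
  m24: -1-000,0110-0
  m26: 0-1010,0110-0
  m29: --1101,0-11-1
  m31: 0-11-1 ←essential
  m32: --0000,1-000-,100-0-
  m33: 1-000-,100-0-
  m36: 100-0-,1001--
  m37: 10-101,100-0-,1001--
  m38: 1001-- ←essential
  m39: -00111,1001--
  m45: --1101,10-101
  m48: --0000,-1-000,-1000-,1-000-
  m49: -1000-,1-000-
  m56: -1-000,111-00
  m60: 111-00,11110-
  m61: --1101,11110-
Essential: --0000, -1000-, 0-1010, 0-11-1, 001-01, 1001--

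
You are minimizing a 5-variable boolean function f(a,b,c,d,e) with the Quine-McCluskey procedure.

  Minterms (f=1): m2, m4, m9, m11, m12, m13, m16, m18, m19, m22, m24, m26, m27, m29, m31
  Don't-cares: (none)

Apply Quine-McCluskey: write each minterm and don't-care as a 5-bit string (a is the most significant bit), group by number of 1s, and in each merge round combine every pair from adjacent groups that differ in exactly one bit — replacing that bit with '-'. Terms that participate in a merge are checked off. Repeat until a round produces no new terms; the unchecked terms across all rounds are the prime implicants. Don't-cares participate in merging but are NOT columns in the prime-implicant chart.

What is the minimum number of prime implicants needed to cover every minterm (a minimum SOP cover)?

8

size-2^0 implicants → 00010(✓)  00100(✓)  01001(✓)  01011(✓)  01100(✓)  01101(✓)  10000(✓)  10010(✓)  10011(✓)  10110(✓)  11000(✓)  11010(✓)  11011(✓)  11101(✓)  11111(✓)
size-2^1 implicants → -0010  -1011  -1101  0-100  01-01  010-1  0110-  1-000(✓)  1-010(✓)  1-011(✓)  10-10  100-0(✓)  1001-(✓)  11-11  110-0(✓)  1101-(✓)  111-1
size-2^2 implicants → 1-0-0  1-01-
Unchecked terms (primes): -0010, -1011, -1101, 0-100, 01-01, 010-1, 0110-, 1-0-0, 1-01-, 10-10, 11-11, 111-1
Minterm coverage:
  m2 ⊆ -0010 [E]
  m4 ⊆ 0-100 [E]
  m9 ⊆ 01-01,010-1
  m11 ⊆ -1011,010-1
  m12 ⊆ 0-100,0110-
  m13 ⊆ -1101,01-01,0110-
  m16 ⊆ 1-0-0 [E]
  m18 ⊆ -0010,1-0-0,1-01-,10-10
  m19 ⊆ 1-01- [E]
  m22 ⊆ 10-10 [E]
  m24 ⊆ 1-0-0 [E]
  m26 ⊆ 1-0-0,1-01-
  m27 ⊆ -1011,1-01-,11-11
  m29 ⊆ -1101,111-1
  m31 ⊆ 11-11,111-1
E = {-0010, 0-100, 1-0-0, 1-01-, 10-10}
Petrick residual → -1011, 01-01, 111-1
Cover = b'c'de' + bc'de + a'cd'e' + a'bd'e + ac'e' + ac'd + ab'de' + abce  |cover|=8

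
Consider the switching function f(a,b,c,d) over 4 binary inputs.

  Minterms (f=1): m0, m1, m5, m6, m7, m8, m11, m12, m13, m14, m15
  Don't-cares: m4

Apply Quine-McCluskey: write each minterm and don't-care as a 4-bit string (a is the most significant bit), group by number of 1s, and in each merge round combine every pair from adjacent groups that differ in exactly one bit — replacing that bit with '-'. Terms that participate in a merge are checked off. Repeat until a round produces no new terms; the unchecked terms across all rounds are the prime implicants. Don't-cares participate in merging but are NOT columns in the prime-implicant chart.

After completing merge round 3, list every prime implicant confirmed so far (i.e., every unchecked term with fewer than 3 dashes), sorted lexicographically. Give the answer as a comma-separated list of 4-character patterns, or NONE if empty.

Round 0: 0000✓ 0001✓ 0100✓ 0101✓ 0110✓ 0111✓ 1000✓ 1011✓ 1100✓ 1101✓ 1110✓ 1111✓
Round 1: -000✓ -100✓ -101✓ -110✓ -111✓ 0-00✓ 0-01✓ 000-✓ 01-0✓ 01-1✓ 010-✓ 011-✓ 1-00✓ 1-11 11-0✓ 11-1✓ 110-✓ 111-✓
Round 2: --00 -1-0✓ -1-1✓ -10-✓ -11-✓ 0-0- 01--✓ 11--✓
Round 3: -1--
PIs = {--00, -1--, 0-0-, 1-11}

--00, 0-0-, 1-11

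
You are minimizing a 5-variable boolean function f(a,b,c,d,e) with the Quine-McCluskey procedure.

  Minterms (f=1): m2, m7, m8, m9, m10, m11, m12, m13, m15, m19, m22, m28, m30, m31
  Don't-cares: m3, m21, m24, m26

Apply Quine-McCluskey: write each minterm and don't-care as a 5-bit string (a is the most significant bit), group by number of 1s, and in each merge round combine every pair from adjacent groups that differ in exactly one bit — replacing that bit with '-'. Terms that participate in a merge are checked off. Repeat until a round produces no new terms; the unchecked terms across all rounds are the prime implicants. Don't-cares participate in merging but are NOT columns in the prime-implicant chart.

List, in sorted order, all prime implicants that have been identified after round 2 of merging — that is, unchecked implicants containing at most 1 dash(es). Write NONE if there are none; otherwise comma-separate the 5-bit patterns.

-0011, -1111, 1-110, 10101, 1111-

Round 0: 00010✓ 00011✓ 00111✓ 01000✓ 01001✓ 01010✓ 01011✓ 01100✓ 01101✓ 01111✓ 10011✓ 10101 10110✓ 11000✓ 11010✓ 11100✓ 11110✓ 11111✓
Round 1: -0011 -1000✓ -1010✓ -1100✓ -1111 0-010✓ 0-011✓ 0-111✓ 00-11✓ 0001-✓ 01-00✓ 01-01✓ 01-11✓ 010-0✓ 010-1✓ 0100-✓ 0101-✓ 011-1✓ 0110-✓ 1-110 11-00✓ 11-10✓ 110-0✓ 111-0✓ 1111-
Round 2: -1-00 -10-0 0--11 0-01- 01--1 01-0- 010-- 11--0
PIs = {-0011, -1-00, -10-0, -1111, 0--11, 0-01-, 01--1, 01-0-, 010--, 1-110, 10101, 11--0, 1111-}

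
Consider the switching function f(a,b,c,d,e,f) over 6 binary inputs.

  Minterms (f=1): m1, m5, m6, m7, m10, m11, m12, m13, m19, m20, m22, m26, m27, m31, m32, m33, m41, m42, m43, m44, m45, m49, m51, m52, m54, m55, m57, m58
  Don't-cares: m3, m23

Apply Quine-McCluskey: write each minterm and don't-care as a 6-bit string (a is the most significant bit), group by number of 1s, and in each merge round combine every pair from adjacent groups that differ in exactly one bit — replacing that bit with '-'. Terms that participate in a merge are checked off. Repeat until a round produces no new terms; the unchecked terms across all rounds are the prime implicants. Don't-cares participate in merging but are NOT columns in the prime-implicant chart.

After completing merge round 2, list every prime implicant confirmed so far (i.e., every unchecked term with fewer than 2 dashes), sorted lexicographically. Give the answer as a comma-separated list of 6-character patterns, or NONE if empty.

-00001, 00-101, 10000-, 101-01, 1010-1, 1100-1

Round 0: 000001✓ 000011✓ 000101✓ 000110✓ 000111✓ 001010✓ 001011✓ 001100✓ 001101✓ 010011✓ 010100✓ 010110✓ 010111✓ 011010✓ 011011✓ 011111✓ 100000✓ 100001✓ 101001✓ 101010✓ 101011✓ 101100✓ 101101✓ 110001✓ 110011✓ 110100✓ 110110✓ 110111✓ 111001✓ 111010✓
Round 1: -00001 -01010✓ -01011✓ -01100✓ -01101✓ -10011✓ -10100✓ -10110✓ -10111✓ -11010✓ 0-0011✓ 0-0110✓ 0-0111✓ 0-1010✓ 0-1011✓ 00-011✓ 00-101 000-01✓ 000-11✓ 0000-1✓ 0001-1✓ 00011-✓ 00101-✓ 00110-✓ 01-011✓ 01-111✓ 010-11✓ 0101-0✓ 01011-✓ 011-11✓ 01101-✓ 1-0001✓ 1-1001✓ 1-1010✓ 10-001✓ 10000- 101-01 1010-1 10101-✓ 10110-✓ 11-001✓ 110-11✓ 1100-1 1101-0✓ 11011-✓
Round 2: --1010 -0101- -0110- -10-11 -101-0 -1011- 0--011 0-0-11 0-011- 0-101- 000--1 01--11 1--001
PIs = {--1010, -00001, -0101-, -0110-, -10-11, -101-0, -1011-, 0--011, 0-0-11, 0-011-, 0-101-, 00-101, 000--1, 01--11, 1--001, 10000-, 101-01, 1010-1, 1100-1}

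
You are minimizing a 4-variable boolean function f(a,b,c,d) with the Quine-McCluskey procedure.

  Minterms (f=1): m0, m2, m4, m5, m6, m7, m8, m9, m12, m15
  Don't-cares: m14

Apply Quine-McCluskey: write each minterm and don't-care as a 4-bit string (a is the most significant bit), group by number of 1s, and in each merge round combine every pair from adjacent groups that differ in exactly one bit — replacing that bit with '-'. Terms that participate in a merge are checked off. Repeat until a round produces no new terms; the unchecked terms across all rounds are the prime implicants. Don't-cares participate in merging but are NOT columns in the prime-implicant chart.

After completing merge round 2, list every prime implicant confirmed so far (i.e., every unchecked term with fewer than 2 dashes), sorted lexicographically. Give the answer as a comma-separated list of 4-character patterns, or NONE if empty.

100-

[col 0] 0000*, 0010*, 0100*, 0101*, 0110*, 0111*, 1000*, 1001*, 1100*, 1110*, 1111*
[col 1] -000*, -100*, -110*, -111*, 0-00*, 0-10*, 00-0*, 01-0*, 01-1*, 010-*, 011-*, 1-00*, 100-, 11-0*, 111-*
[col 2] --00, -1-0, -11-, 0--0, 01--
Prime implicants: --00, -1-0, -11-, 0--0, 01--, 100-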